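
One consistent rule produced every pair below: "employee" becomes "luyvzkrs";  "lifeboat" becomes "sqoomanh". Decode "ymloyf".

In employee: e→l is +7, m→u is +8, p→y is +9, l→v is +10 — the shift increases by 1 each position. Each letter shifts forward by (position + 7), i.e. 7, 8, 9, … — the shift grows by one for each successive letter.
Reversing it on ymloyf: y−7=r, m−8=e, l−9=c, o−10=e, y−11=n, f−12=t.

recent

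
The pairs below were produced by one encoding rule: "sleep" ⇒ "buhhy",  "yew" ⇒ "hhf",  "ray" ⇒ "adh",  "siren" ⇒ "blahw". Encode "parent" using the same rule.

The shift depends on letter class: consonant s→b is +9, but vowel e→h is +3. Vowels shift forward by 3 and consonants shift forward by 9.
For parent: p(cons)+9=y, a(vowel)+3=d, r(cons)+9=a, e(vowel)+3=h, n(cons)+9=w, t(cons)+9=c.

ydahwc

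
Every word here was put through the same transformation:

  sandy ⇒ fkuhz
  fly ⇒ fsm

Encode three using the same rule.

The output letters match the input read backwards, each shifted +7: sandy reversed is ydnas. Read the word backwards and shift each letter +7.
On three: reverse → eerht; then shift: e+7=l, e+7=l, r+7=y, h+7=o, t+7=a.

llyoa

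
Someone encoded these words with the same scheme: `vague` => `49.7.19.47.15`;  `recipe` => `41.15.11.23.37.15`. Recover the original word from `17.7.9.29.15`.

fable

With a=1..z=26, the number is 2·pos + 5.
Undoing it on 17.7.9.29.15: 17→(17−5)÷2=6=f, 7→(7−5)÷2=1=a, 9→(9−5)÷2=2=b, 29→(29−5)÷2=12=l, 15→(15−5)÷2=5=e.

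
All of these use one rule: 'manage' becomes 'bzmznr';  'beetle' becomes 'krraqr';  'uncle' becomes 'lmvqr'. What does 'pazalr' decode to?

statue

m(12)→b(1) and a(0)→z(25) fit y≡11x+25 (mod 26); the inverse of 11 mod 26 is 19. Each letter's alphabet position (a=0..z=25) is mapped through 11·x+25 mod 26 — an affine cipher.
Decoding pazalr: p(15)→19·(15−25)≡18=s; a(0)→19·(0−25)≡19=t; z(25)→19·(25−25)≡0=a; a(0)→19·(0−25)≡19=t; l(11)→19·(11−25)≡20=u; r(17)→19·(17−25)≡4=e (all mod 26).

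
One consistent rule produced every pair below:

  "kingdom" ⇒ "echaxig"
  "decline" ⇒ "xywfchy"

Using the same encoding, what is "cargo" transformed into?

Compare letters: k→e is +20, i→c is +20, n→h is +20 — a constant shift. It's a constant shift of +20 (ROT20).
For cargo: c+20=w, a+20=u, r+20=l, g+20=a, o+20=i.

wulai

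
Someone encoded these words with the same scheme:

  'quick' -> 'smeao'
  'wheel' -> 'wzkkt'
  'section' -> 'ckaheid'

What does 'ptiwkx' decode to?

q(16)→s(18) and u(20)→m(12) fit y≡5x+16 (mod 26); the inverse of 5 mod 26 is 21. Treating letters as 0–25, the rule is x ↦ 5x + 16 (mod 26).
Reversing it on ptiwkx: p(15)→21·(15−16)≡5=f; t(19)→21·(19−16)≡11=l; i(8)→21·(8−16)≡14=o; w(22)→21·(22−16)≡22=w; k(10)→21·(10−16)≡4=e; x(23)→21·(23−16)≡17=r (all mod 26).

flower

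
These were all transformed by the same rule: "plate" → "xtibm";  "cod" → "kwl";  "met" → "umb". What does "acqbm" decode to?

Compare letters: p→x is +8, l→t is +8, a→i is +8 — a constant shift. It's a constant shift of +8 (ROT8).
Reversing it on acqbm: a−8=s, c−8=u, q−8=i, b−8=t, m−8=e.

suite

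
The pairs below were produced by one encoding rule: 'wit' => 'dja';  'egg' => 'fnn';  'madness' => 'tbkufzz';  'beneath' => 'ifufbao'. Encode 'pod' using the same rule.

The rule splits by letter class: vowels +1, consonants +7.
For pod: p(cons)+7=w, o(vowel)+1=p, d(cons)+7=k.

wpk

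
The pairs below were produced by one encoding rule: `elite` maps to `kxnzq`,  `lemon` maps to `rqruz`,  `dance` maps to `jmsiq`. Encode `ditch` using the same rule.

Shifts by position in elite: pos 0: e→k (+6), pos 1: l→x (+12), pos 2: i→n (+5), pos 3: t→z (+6), pos 4: e→q (+12) — repeating every 3. A repeating key of period 3 is used — shifts +6, +12, +5 over and over.
Applying it to ditch: d+6=j, i+12=u, t+5=y, c+6=i, h+12=t.

juyit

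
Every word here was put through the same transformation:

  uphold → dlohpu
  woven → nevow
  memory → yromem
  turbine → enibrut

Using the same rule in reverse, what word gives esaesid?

disease

The output letters match the input read backwards: uphold reversed is dlohpu. It's just the letters in reverse order.
Decoding esaesid: then reverse → disease.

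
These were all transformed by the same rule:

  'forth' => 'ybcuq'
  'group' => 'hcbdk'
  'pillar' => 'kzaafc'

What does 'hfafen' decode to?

Each letter's alphabet position (a=0..z=25) is mapped through 9·x+5 mod 26 — an affine cipher.
Undoing it on hfafen: h(7)→3·(7−5)≡6=g; f(5)→3·(5−5)≡0=a; a(0)→3·(0−5)≡11=l; f(5)→3·(5−5)≡0=a; e(4)→3·(4−5)≡23=x; n(13)→3·(13−5)≡24=y (all mod 26).

galaxy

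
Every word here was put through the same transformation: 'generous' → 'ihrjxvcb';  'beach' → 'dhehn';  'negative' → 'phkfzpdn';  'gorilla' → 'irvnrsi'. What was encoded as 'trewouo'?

roaring

In generous: g→i is +2, e→h is +3, n→r is +4, e→j is +5 — the shift increases by 1 each position. Each letter shifts forward by (position + 2), i.e. 2, 3, 4, … — the shift grows by one for each successive letter.
Decoding trewouo: t−2=r, r−3=o, e−4=a, w−5=r, o−6=i, u−7=n, o−8=g.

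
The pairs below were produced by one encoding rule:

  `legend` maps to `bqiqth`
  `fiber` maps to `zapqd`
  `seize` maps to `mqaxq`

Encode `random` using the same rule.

dgthck

l(11)→b(1) and e(4)→q(16) fit y≡9x+6 (mod 26); the inverse of 9 mod 26 is 3. Treating letters as 0–25, the rule is x ↦ 9x + 6 (mod 26).
On random: r(17)→9·17+6≡3=d; a(0)→9·0+6≡6=g; n(13)→9·13+6≡19=t; d(3)→9·3+6≡7=h; o(14)→9·14+6≡2=c; m(12)→9·12+6≡10=k (all mod 26).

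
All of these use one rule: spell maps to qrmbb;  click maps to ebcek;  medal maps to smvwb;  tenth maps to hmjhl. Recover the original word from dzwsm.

s(18)→q(16) and p(15)→r(17) fit y≡17x+22 (mod 26); the inverse of 17 mod 26 is 23. Each letter's alphabet position (a=0..z=25) is mapped through 17·x+22 mod 26 — an affine cipher.
Undoing it on dzwsm: d(3)→23·(3−22)≡5=f; z(25)→23·(25−22)≡17=r; w(22)→23·(22−22)≡0=a; s(18)→23·(18−22)≡12=m; m(12)→23·(12−22)≡4=e (all mod 26).

frame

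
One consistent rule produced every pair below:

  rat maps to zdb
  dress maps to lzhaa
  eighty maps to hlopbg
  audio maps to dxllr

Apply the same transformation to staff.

abdnn

The shift depends on letter class: consonant r→z is +8, but vowel a→d is +3. The rule splits by letter class: vowels +3, consonants +8.
Applying it to staff: s(cons)+8=a, t(cons)+8=b, a(vowel)+3=d, f(cons)+8=n, f(cons)+8=n.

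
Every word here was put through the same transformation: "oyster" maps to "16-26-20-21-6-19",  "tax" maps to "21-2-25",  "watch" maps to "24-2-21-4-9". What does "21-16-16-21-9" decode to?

tooth

o is letter #15 and maps to 16: an offset of 1. The number is (letter's place in the alphabet, a=1) + 1.
Undoing it on 21-16-16-21-9: 21→(21−1)÷1=20=t, 16→(16−1)÷1=15=o, 16→(16−1)÷1=15=o, 21→(21−1)÷1=20=t, 9→(9−1)÷1=8=h.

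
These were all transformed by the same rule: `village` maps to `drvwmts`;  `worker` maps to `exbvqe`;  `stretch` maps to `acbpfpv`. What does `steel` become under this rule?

In village: v→d is +8, i→r is +9, l→v is +10, l→w is +11 — the shift increases by 1 each position. Each letter shifts forward by (position + 8), i.e. 8, 9, 10, … — the shift grows by one for each successive letter.
On steel: s+8=a, t+9=c, e+10=o, e+11=p, l+12=x.

acopx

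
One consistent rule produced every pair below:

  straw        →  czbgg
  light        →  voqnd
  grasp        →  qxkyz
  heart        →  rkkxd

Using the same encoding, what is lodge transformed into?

Shifts by position in straw: pos 0: s→c (+10), pos 1: t→z (+6), pos 2: r→b (+10), pos 3: a→g (+6) — repeating every 2. A repeating key of period 2 is used — shifts +10, +6 over and over.
For lodge: l+10=v, o+6=u, d+10=n, g+6=m, e+10=o.

vunmo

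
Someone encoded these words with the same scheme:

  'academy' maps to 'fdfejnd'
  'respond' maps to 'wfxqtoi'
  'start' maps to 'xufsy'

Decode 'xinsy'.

shirt

Shifts by position in academy: pos 0: a→f (+5), pos 1: c→d (+1), pos 2: a→f (+5), pos 3: d→e (+1) — repeating every 2. A repeating key of period 2 is used — shifts +5, +1 over and over.
Reversing it on xinsy: x−5=s, i−1=h, n−5=i, s−1=r, y−5=t.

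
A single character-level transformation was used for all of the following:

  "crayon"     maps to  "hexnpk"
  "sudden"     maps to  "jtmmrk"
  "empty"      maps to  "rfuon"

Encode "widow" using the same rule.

dlmpd

c(2)→h(7) and r(17)→e(4) fit y≡5x+23 (mod 26); the inverse of 5 mod 26 is 21. Each letter's alphabet position (a=0..z=25) is mapped through 5·x+23 mod 26 — an affine cipher.
For widow: w(22)→5·22+23≡3=d; i(8)→5·8+23≡11=l; d(3)→5·3+23≡12=m; o(14)→5·14+23≡15=p; w(22)→5·22+23≡3=d (all mod 26).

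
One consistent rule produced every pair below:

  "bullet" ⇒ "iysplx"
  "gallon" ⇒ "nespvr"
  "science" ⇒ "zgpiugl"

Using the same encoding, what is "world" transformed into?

Shifts by position in bullet: pos 0: b→i (+7), pos 1: u→y (+4), pos 2: l→s (+7), pos 3: l→p (+4) — repeating every 2. The shifts repeat in a cycle of length 2: positions 0,1,… shift by +7, +4, then the pattern repeats.
For world: w+7=d, o+4=s, r+7=y, l+4=p, d+7=k.

dsypk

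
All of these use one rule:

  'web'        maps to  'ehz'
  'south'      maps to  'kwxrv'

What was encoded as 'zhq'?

Read the word backwards and shift each letter +3.
Undoing it on zhq: shift back: z−3=w, h−3=e, q−3=n → wen; then reverse → new.

new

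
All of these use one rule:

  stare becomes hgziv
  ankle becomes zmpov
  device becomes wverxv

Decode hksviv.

Each pair mirrors across the alphabet (s↔h, t↔g, a↔z): positions sum to 25. Letters are reflected about the middle of the alphabet (position → 25−position): Atbash.
Reversing it on hksviv: h↔s, k↔p, s↔h, v↔e, i↔r, v↔e.

sphere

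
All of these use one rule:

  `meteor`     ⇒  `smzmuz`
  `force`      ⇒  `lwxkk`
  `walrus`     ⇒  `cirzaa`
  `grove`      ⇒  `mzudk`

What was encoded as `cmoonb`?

Shifts by position in meteor: pos 0: m→s (+6), pos 1: e→m (+8), pos 2: t→z (+6), pos 3: e→m (+8) — repeating every 2. It's a Vigenère-style cipher with numeric key [6,8]: position i shifts by key[i mod 2].
Decoding cmoonb: c−6=w, m−8=e, o−6=i, o−8=g, n−6=h, b−8=t.

weight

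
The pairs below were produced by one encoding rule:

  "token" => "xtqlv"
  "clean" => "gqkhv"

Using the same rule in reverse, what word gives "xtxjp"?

torch

Each letter shifts forward by (position + 4), i.e. 4, 5, 6, … — the shift grows by one for each successive letter.
Reversing it on xtxjp: x−4=t, t−5=o, x−6=r, j−7=c, p−8=h.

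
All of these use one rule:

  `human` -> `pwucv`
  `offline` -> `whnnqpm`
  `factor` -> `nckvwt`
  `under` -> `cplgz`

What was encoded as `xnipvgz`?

The shifts repeat in a cycle of length 2: positions 0,1,… shift by +8, +2, then the pattern repeats.
Undoing it on xnipvgz: x−8=p, n−2=l, i−8=a, p−2=n, v−8=n, g−2=e, z−8=r.

planner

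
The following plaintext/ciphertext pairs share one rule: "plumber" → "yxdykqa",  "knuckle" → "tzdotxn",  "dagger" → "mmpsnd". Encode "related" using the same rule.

aqumcqm

Shifts by position in plumber: pos 0: p→y (+9), pos 1: l→x (+12), pos 2: u→d (+9), pos 3: m→y (+12) — repeating every 2. The shifts repeat in a cycle of length 2: positions 0,1,… shift by +9, +12, then the pattern repeats.
On related: r+9=a, e+12=q, l+9=u, a+12=m, t+9=c, e+12=q, d+9=m.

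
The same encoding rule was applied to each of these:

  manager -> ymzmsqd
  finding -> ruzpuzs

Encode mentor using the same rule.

yqzfad

Compare letters: m→y is +12, a→m is +12, n→z is +12 — a constant shift. Each letter is shifted forward by 12 in the alphabet (a Caesar shift of +12).
For mentor: m+12=y, e+12=q, n+12=z, t+12=f, o+12=a, r+12=d.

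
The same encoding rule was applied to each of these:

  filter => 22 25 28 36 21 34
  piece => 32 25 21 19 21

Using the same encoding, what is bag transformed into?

f is letter #6 and maps to 22: an offset of 16. The number is (letter's place in the alphabet, a=1) + 16.
For bag: b=2→18, a=1→17, g=7→23.

18 17 23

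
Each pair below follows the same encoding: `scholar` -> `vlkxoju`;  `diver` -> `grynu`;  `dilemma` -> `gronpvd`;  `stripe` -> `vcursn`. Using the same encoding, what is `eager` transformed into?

It's a Vigenère-style cipher with numeric key [3,9]: position i shifts by key[i mod 2].
Applying it to eager: e+3=h, a+9=j, g+3=j, e+9=n, r+3=u.

hjjnu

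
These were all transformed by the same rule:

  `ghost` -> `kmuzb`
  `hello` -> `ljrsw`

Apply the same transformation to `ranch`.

vftjp

In ghost: g→k is +4, h→m is +5, o→u is +6, s→z is +7 — the shift increases by 1 each position. Each letter shifts forward by (position + 4), i.e. 4, 5, 6, … — the shift grows by one for each successive letter.
On ranch: r+4=v, a+5=f, n+6=t, c+7=j, h+8=p.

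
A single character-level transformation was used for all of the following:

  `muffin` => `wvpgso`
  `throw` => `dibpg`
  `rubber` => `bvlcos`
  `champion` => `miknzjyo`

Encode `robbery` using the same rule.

Shifts by position in muffin: pos 0: m→w (+10), pos 1: u→v (+1), pos 2: f→p (+10), pos 3: f→g (+1) — repeating every 2. It's a Vigenère-style cipher with numeric key [10,1]: position i shifts by key[i mod 2].
On robbery: r+10=b, o+1=p, b+10=l, b+1=c, e+10=o, r+1=s, y+10=i.

bplcosi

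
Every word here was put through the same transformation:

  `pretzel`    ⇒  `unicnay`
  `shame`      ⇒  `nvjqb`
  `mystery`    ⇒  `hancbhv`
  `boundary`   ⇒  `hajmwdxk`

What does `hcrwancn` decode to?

eternity

The output letters match the input read backwards, each shifted +9: pretzel reversed is lezterp. Two steps: reverse the string, then apply a Caesar shift of +9.
Reversing it on hcrwancn: shift back: h−9=y, c−9=t, r−9=i, w−9=n, a−9=r, n−9=e, c−9=t, n−9=e → ytinrete; then reverse → eternity.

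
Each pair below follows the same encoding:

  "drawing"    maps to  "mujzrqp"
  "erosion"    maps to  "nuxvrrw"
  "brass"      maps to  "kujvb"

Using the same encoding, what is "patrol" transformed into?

Shifts by position in drawing: pos 0: d→m (+9), pos 1: r→u (+3), pos 2: a→j (+9), pos 3: w→z (+3) — repeating every 2. The shifts repeat in a cycle of length 2: positions 0,1,… shift by +9, +3, then the pattern repeats.
Applying it to patrol: p+9=y, a+3=d, t+9=c, r+3=u, o+9=x, l+3=o.

ydcuxo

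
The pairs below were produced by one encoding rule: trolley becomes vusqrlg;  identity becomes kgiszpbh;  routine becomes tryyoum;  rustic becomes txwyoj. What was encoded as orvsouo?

morning

In trolley: t→v is +2, r→u is +3, o→s is +4, l→q is +5 — the shift increases by 1 each position. The shift increases by 1 at each position, starting from +2: 2, 3, 4, ….
Undoing it on orvsouo: o−2=m, r−3=o, v−4=r, s−5=n, o−6=i, u−7=n, o−8=g.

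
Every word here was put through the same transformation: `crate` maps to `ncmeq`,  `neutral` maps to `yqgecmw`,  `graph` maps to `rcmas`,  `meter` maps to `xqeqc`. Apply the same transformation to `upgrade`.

garcmoq

The shift depends on letter class: consonant c→n is +11, but vowel a→m is +12. The rule splits by letter class: vowels +12, consonants +11.
Applying it to upgrade: u(vowel)+12=g, p(cons)+11=a, g(cons)+11=r, r(cons)+11=c, a(vowel)+12=m, d(cons)+11=o, e(vowel)+12=q.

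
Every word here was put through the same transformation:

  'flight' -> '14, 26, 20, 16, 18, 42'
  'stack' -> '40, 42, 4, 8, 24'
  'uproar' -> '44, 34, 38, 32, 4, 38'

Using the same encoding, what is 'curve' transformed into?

8, 44, 38, 46, 12

f(#6)→14 and l(#12)→26: differences scale by 2, so n = 2·pos + 2. The formula is n = 2×(alphabet index, a=1) + 2.
For curve: c=3→8, u=21→44, r=18→38, v=22→46, e=5→12.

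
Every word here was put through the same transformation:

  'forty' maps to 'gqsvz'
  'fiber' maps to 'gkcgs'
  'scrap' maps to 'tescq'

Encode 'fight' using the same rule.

Shifts by position in forty: pos 0: f→g (+1), pos 1: o→q (+2), pos 2: r→s (+1), pos 3: t→v (+2) — repeating every 2. The shifts repeat in a cycle of length 2: positions 0,1,… shift by +1, +2, then the pattern repeats.
Applying it to fight: f+1=g, i+2=k, g+1=h, h+2=j, t+1=u.

gkhju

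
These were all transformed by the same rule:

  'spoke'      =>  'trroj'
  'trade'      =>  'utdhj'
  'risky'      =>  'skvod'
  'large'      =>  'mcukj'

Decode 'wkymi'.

vivid

In spoke: s→t is +1, p→r is +2, o→r is +3, k→o is +4 — the shift increases by 1 each position. The shift increases by 1 at each position, starting from +1: 1, 2, 3, ….
Undoing it on wkymi: w−1=v, k−2=i, y−3=v, m−4=i, i−5=d.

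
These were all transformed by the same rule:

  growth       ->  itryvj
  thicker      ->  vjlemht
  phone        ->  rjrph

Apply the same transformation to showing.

The shift depends on letter class: consonant g→i is +2, but vowel o→r is +3. The rule splits by letter class: vowels +3, consonants +2.
Applying it to showing: s(cons)+2=u, h(cons)+2=j, o(vowel)+3=r, w(cons)+2=y, i(vowel)+3=l, n(cons)+2=p, g(cons)+2=i.

ujrylpi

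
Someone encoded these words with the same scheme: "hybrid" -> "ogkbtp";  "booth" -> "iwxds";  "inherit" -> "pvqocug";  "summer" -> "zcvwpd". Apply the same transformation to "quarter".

In hybrid: h→o is +7, y→g is +8, b→k is +9, r→b is +10 — the shift increases by 1 each position. The shift increases by 1 at each position, starting from +7: 7, 8, 9, ….
For quarter: q+7=x, u+8=c, a+9=j, r+10=b, t+11=e, e+12=q, r+13=e.

xcjbeqe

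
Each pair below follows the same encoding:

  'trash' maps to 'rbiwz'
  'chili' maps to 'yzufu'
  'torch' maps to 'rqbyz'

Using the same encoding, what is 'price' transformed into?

t(19)→r(17) and r(17)→b(1) fit y≡21x+8 (mod 26); the inverse of 21 mod 26 is 5. Each letter's alphabet position (a=0..z=25) is mapped through 21·x+8 mod 26 — an affine cipher.
Applying it to price: p(15)→21·15+8≡11=l; r(17)→21·17+8≡1=b; i(8)→21·8+8≡20=u; c(2)→21·2+8≡24=y; e(4)→21·4+8≡14=o (all mod 26).

lbuyo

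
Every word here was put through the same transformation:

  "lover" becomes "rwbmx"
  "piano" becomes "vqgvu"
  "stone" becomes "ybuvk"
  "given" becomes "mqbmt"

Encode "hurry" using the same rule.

Shifts by position in lover: pos 0: l→r (+6), pos 1: o→w (+8), pos 2: v→b (+6), pos 3: e→m (+8) — repeating every 2. A repeating key of period 2 is used — shifts +6, +8 over and over.
On hurry: h+6=n, u+8=c, r+6=x, r+8=z, y+6=e.

ncxze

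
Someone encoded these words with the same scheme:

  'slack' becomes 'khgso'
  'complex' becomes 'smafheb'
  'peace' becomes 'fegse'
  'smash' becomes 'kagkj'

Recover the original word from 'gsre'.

acre

s(18)→k(10) and l(11)→h(7) fit y≡19x+6 (mod 26); the inverse of 19 mod 26 is 11. Treating letters as 0–25, the rule is x ↦ 19x + 6 (mod 26).
Decoding gsre: g(6)→11·(6−6)≡0=a; s(18)→11·(18−6)≡2=c; r(17)→11·(17−6)≡17=r; e(4)→11·(4−6)≡4=e (all mod 26).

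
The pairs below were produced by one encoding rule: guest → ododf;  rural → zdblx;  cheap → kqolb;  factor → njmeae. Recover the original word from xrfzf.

In guest: g→o is +8, u→d is +9, e→o is +10, s→d is +11 — the shift increases by 1 each position. Each letter shifts forward by (position + 8), i.e. 8, 9, 10, … — the shift grows by one for each successive letter.
Decoding xrfzf: x−8=p, r−9=i, f−10=v, z−11=o, f−12=t.

pivot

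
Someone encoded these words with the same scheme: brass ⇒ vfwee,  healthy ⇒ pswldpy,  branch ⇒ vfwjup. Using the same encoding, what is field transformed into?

Treating letters as 0–25, the rule is x ↦ 25x + 22 (mod 26).
Applying it to field: f(5)→25·5+22≡17=r; i(8)→25·8+22≡14=o; e(4)→25·4+22≡18=s; l(11)→25·11+22≡11=l; d(3)→25·3+22≡19=t (all mod 26).

roslt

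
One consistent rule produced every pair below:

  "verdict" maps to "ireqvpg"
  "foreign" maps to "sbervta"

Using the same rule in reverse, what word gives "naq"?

and

Compare letters: v→i is +13, e→r is +13, r→e is +13 — a constant shift. Every letter moves 13 places later in the alphabet, wrapping around z→a.
Reversing it on naq: n−13=a, a−13=n, q−13=d.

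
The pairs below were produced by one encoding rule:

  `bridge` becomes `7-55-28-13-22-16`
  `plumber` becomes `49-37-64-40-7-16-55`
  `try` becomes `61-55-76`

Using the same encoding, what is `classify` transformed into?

b(#2)→7 and r(#18)→55: differences scale by 3, so n = 3·pos + 1. The formula is n = 3×(alphabet index, a=1) + 1.
Applying it to classify: c=3→10, l=12→37, a=1→4, s=19→58, s=19→58, i=9→28, f=6→19, y=25→76.

10-37-4-58-58-28-19-76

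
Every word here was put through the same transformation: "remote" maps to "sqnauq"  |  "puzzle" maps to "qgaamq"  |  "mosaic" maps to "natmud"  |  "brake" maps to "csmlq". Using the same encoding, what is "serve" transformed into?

tqswq

Two shifts are in play — +12 for a/e/i/o/u, +1 for every other letter.
Applying it to serve: s(cons)+1=t, e(vowel)+12=q, r(cons)+1=s, v(cons)+1=w, e(vowel)+12=q.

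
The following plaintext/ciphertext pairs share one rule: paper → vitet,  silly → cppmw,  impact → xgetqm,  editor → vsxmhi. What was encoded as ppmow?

skill

The output letters match the input read backwards, each shifted +4: paper reversed is repap. Read the word backwards and shift each letter +4.
Undoing it on ppmow: shift back: p−4=l, p−4=l, m−4=i, o−4=k, w−4=s → lliks; then reverse → skill.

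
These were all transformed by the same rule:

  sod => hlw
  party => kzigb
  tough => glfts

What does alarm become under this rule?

This is the alphabet-reversal cipher (Atbash): a becomes z, b becomes y, etc.
Applying it to alarm: a↔z, l↔o, a↔z, r↔i, m↔n.

zozin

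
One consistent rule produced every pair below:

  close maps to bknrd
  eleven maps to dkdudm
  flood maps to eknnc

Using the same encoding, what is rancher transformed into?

qzmbgdq

Compare letters: c→b is +25, l→k is +25, o→n is +25 — a constant shift. It's a constant shift of +25 (ROT25).
For rancher: r+25=q, a+25=z, n+25=m, c+25=b, h+25=g, e+25=d, r+25=q.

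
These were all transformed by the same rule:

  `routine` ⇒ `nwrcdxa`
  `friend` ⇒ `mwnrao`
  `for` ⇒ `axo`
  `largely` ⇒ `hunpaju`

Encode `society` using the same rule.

hcnrlxb

The output letters match the input read backwards, each shifted +9: routine reversed is enituor. The word is reversed, then every letter is shifted forward by 9.
On society: reverse → yteicos; then shift: y+9=h, t+9=c, e+9=n, i+9=r, c+9=l, o+9=x, s+9=b.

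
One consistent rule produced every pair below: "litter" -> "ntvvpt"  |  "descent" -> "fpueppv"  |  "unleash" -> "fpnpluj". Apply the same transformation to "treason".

The shift depends on letter class: consonant l→n is +2, but vowel i→t is +11. Vowels shift forward by 11 and consonants shift forward by 2.
For treason: t(cons)+2=v, r(cons)+2=t, e(vowel)+11=p, a(vowel)+11=l, s(cons)+2=u, o(vowel)+11=z, n(cons)+2=p.

vtpluzp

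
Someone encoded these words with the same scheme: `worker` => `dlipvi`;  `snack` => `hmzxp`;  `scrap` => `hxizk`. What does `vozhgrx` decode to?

This is the alphabet-reversal cipher (Atbash): a becomes z, b becomes y, etc.
Undoing it on vozhgrx: v↔e, o↔l, z↔a, h↔s, g↔t, r↔i, x↔c.

elastic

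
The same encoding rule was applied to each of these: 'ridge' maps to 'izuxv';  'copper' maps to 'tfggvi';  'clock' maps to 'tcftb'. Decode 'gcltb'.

Compare letters: r→i is +17, i→z is +17, d→u is +17 — a constant shift. This is a Caesar cipher with shift 17.
Undoing it on gcltb: g−17=p, c−17=l, l−17=u, t−17=c, b−17=k.

pluck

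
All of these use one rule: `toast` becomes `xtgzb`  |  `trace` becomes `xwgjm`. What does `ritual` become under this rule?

Letter i (0-indexed) is shifted by i+4, so successive shifts are 4, 5, 6, ….
Applying it to ritual: r+4=v, i+5=n, t+6=z, u+7=b, a+8=i, l+9=u.

vnzbiu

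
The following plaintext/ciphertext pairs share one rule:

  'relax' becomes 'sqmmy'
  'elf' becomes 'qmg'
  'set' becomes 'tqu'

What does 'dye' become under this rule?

The shift depends on letter class: consonant r→s is +1, but vowel e→q is +12. Vowels shift forward by 12 and consonants shift forward by 1.
On dye: d(cons)+1=e, y(cons)+1=z, e(vowel)+12=q.

ezq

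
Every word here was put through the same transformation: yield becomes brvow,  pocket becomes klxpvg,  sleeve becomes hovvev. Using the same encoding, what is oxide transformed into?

lcrwv

Each pair mirrors across the alphabet (y↔b, i↔r, e↔v): positions sum to 25. Letters are reflected about the middle of the alphabet (position → 25−position): Atbash.
Applying it to oxide: o↔l, x↔c, i↔r, d↔w, e↔v.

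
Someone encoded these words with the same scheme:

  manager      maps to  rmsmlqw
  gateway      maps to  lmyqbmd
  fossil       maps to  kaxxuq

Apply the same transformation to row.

wab

The rule splits by letter class: vowels +12, consonants +5.
Applying it to row: r(cons)+5=w, o(vowel)+12=a, w(cons)+5=b.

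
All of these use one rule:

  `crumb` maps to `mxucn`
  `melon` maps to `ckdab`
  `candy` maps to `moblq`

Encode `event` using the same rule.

This is an affine cipher: with a=0,…,z=25, each position x becomes (25x+14) mod 26.
For event: e(4)→25·4+14≡10=k; v(21)→25·21+14≡19=t; e(4)→25·4+14≡10=k; n(13)→25·13+14≡1=b; t(19)→25·19+14≡21=v (all mod 26).

ktkbv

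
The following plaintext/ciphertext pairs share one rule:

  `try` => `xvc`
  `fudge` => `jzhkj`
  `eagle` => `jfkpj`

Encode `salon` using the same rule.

wfptr

The shift depends on letter class: consonant t→x is +4, but vowel u→z is +5. Vowels shift forward by 5 and consonants shift forward by 4.
Applying it to salon: s(cons)+4=w, a(vowel)+5=f, l(cons)+4=p, o(vowel)+5=t, n(cons)+4=r.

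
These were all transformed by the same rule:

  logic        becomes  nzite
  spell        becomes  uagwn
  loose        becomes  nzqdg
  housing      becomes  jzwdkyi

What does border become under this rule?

Shifts by position in logic: pos 0: l→n (+2), pos 1: o→z (+11), pos 2: g→i (+2), pos 3: i→t (+11) — repeating every 2. It's a Vigenère-style cipher with numeric key [2,11]: position i shifts by key[i mod 2].
Applying it to border: b+2=d, o+11=z, r+2=t, d+11=o, e+2=g, r+11=c.

dztogc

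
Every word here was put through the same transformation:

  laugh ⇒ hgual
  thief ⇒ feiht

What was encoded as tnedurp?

The output letters match the input read backwards: laugh reversed is hgual. The word is simply reversed.
Reversing it on tnedurp: then reverse → prudent.

prudent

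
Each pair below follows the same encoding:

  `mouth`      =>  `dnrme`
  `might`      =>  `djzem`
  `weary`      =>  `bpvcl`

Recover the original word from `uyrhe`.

flush

m(12)→d(3) and o(14)→n(13) fit y≡5x+21 (mod 26); the inverse of 5 mod 26 is 21. Treating letters as 0–25, the rule is x ↦ 5x + 21 (mod 26).
Reversing it on uyrhe: u(20)→21·(20−21)≡5=f; y(24)→21·(24−21)≡11=l; r(17)→21·(17−21)≡20=u; h(7)→21·(7−21)≡18=s; e(4)→21·(4−21)≡7=h (all mod 26).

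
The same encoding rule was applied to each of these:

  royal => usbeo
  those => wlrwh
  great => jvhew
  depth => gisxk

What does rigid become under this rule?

Shifts by position in royal: pos 0: r→u (+3), pos 1: o→s (+4), pos 2: y→b (+3), pos 3: a→e (+4) — repeating every 2. It's a Vigenère-style cipher with numeric key [3,4]: position i shifts by key[i mod 2].
Applying it to rigid: r+3=u, i+4=m, g+3=j, i+4=m, d+3=g.

umjmg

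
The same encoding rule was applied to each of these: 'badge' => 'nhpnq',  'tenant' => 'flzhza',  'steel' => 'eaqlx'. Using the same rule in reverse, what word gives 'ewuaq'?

Shifts by position in badge: pos 0: b→n (+12), pos 1: a→h (+7), pos 2: d→p (+12), pos 3: g→n (+7) — repeating every 2. It's a Vigenère-style cipher with numeric key [12,7]: position i shifts by key[i mod 2].
Undoing it on ewuaq: e−12=s, w−7=p, u−12=i, a−7=t, q−12=e.

spite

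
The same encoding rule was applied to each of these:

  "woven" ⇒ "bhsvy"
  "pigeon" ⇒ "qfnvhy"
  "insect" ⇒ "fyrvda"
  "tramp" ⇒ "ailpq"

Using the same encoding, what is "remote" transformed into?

Treating letters as 0–25, the rule is x ↦ 9x + 11 (mod 26).
On remote: r(17)→9·17+11≡8=i; e(4)→9·4+11≡21=v; m(12)→9·12+11≡15=p; o(14)→9·14+11≡7=h; t(19)→9·19+11≡0=a; e(4)→9·4+11≡21=v (all mod 26).

ivphav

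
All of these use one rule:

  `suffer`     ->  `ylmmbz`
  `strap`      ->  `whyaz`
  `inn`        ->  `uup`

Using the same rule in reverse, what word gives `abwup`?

Two steps: reverse the string, then apply a Caesar shift of +7.
Decoding abwup: shift back: a−7=t, b−7=u, w−7=p, u−7=n, p−7=i → tupni; then reverse → input.

input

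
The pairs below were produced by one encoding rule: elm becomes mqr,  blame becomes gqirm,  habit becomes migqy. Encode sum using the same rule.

xcr

The shift depends on letter class: consonant l→q is +5, but vowel e→m is +8. Vowels shift forward by 8 and consonants shift forward by 5.
On sum: s(cons)+5=x, u(vowel)+8=c, m(cons)+5=r.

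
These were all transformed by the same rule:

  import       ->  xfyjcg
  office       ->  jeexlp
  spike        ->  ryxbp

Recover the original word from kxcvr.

Each letter's alphabet position (a=0..z=25) is mapped through 15·x+7 mod 26 — an affine cipher.
Decoding kxcvr: k(10)→7·(10−7)≡21=v; x(23)→7·(23−7)≡8=i; c(2)→7·(2−7)≡17=r; v(21)→7·(21−7)≡20=u; r(17)→7·(17−7)≡18=s (all mod 26).

virus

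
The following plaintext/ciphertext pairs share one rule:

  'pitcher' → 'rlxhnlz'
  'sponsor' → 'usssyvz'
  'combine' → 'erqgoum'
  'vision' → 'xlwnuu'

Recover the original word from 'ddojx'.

baker

Each letter shifts forward by (position + 2), i.e. 2, 3, 4, … — the shift grows by one for each successive letter.
Decoding ddojx: d−2=b, d−3=a, o−4=k, j−5=e, x−6=r.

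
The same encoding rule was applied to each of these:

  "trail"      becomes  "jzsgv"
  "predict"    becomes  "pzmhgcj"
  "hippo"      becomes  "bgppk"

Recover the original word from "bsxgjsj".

t(19)→j(9) and r(17)→z(25) fit y≡5x+18 (mod 26); the inverse of 5 mod 26 is 21. This is an affine cipher: with a=0,…,z=25, each position x becomes (5x+18) mod 26.
Decoding bsxgjsj: b(1)→21·(1−18)≡7=h; s(18)→21·(18−18)≡0=a; x(23)→21·(23−18)≡1=b; g(6)→21·(6−18)≡8=i; j(9)→21·(9−18)≡19=t; s(18)→21·(18−18)≡0=a; j(9)→21·(9−18)≡19=t (all mod 26).

habitat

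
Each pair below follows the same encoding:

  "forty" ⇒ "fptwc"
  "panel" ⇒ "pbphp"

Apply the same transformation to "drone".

dsqqi

The shift increases by 1 at each position, starting from +0: 0, 1, 2, ….
On drone: d+0=d, r+1=s, o+2=q, n+3=q, e+4=i.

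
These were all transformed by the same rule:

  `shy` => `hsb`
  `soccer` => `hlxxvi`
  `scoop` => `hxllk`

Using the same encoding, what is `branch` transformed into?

yizmxs

Letters are reflected about the middle of the alphabet (position → 25−position): Atbash.
Applying it to branch: b↔y, r↔i, a↔z, n↔m, c↔x, h↔s.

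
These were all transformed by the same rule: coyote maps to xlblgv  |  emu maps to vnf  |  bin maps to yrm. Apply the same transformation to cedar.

xvwzi

Each pair mirrors across the alphabet (c↔x, o↔l, y↔b): positions sum to 25. Letters are reflected about the middle of the alphabet (position → 25−position): Atbash.
Applying it to cedar: c↔x, e↔v, d↔w, a↔z, r↔i.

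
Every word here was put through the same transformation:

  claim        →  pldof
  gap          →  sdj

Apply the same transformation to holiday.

bdglork

The output letters match the input read backwards, each shifted +3: claim reversed is mialc. Two steps: reverse the string, then apply a Caesar shift of +3.
For holiday: reverse → yadiloh; then shift: y+3=b, a+3=d, d+3=g, i+3=l, l+3=o, o+3=r, h+3=k.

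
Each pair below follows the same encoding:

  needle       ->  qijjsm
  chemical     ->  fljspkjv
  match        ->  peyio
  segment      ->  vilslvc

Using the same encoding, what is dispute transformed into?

gmxvbbn

In needle: n→q is +3, e→i is +4, e→j is +5, d→j is +6 — the shift increases by 1 each position. Each letter shifts forward by (position + 3), i.e. 3, 4, 5, … — the shift grows by one for each successive letter.
On dispute: d+3=g, i+4=m, s+5=x, p+6=v, u+7=b, t+8=b, e+9=n.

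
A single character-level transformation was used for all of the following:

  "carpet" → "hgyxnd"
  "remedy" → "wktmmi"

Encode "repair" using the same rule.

wkwirb

In carpet: c→h is +5, a→g is +6, r→y is +7, p→x is +8 — the shift increases by 1 each position. The shift increases by 1 at each position, starting from +5: 5, 6, 7, ….
For repair: r+5=w, e+6=k, p+7=w, a+8=i, i+9=r, r+10=b.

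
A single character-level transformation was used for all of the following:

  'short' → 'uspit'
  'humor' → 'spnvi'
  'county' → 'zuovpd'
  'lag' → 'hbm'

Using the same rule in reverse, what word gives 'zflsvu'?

turkey

The output letters match the input read backwards, each shifted +1: short reversed is trohs. The word is reversed, then every letter is shifted forward by 1.
Reversing it on zflsvu: shift back: z−1=y, f−1=e, l−1=k, s−1=r, v−1=u, u−1=t → yekrut; then reverse → turkey.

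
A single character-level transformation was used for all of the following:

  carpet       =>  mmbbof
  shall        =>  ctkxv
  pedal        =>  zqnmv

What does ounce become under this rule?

Shifts by position in carpet: pos 0: c→m (+10), pos 1: a→m (+12), pos 2: r→b (+10), pos 3: p→b (+12) — repeating every 2. A repeating key of period 2 is used — shifts +10, +12 over and over.
Applying it to ounce: o+10=y, u+12=g, n+10=x, c+12=o, e+10=o.

ygxoo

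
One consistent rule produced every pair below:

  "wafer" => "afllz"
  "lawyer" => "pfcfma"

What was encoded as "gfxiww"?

Each letter shifts forward by (position + 4), i.e. 4, 5, 6, … — the shift grows by one for each successive letter.
Reversing it on gfxiww: g−4=c, f−5=a, x−6=r, i−7=b, w−8=o, w−9=n.

carbon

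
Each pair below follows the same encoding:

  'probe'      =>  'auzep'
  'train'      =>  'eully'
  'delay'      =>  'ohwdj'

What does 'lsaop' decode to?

Shifts by position in probe: pos 0: p→a (+11), pos 1: r→u (+3), pos 2: o→z (+11), pos 3: b→e (+3) — repeating every 2. The shifts repeat in a cycle of length 2: positions 0,1,… shift by +11, +3, then the pattern repeats.
Undoing it on lsaop: l−11=a, s−3=p, a−11=p, o−3=l, p−11=e.

apple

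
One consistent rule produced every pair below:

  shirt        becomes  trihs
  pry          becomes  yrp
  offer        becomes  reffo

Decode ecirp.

price

The output letters match the input read backwards: shirt reversed is trihs. The word is simply reversed.
Decoding ecirp: then reverse → price.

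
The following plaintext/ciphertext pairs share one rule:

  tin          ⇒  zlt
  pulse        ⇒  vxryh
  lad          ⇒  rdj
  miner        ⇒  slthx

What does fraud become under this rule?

lxdxj

The shift depends on letter class: consonant t→z is +6, but vowel i→l is +3. Two shifts are in play — +3 for a/e/i/o/u, +6 for every other letter.
For fraud: f(cons)+6=l, r(cons)+6=x, a(vowel)+3=d, u(vowel)+3=x, d(cons)+6=j.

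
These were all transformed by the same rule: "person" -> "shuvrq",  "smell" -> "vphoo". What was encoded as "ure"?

rob

Compare letters: p→s is +3, e→h is +3, r→u is +3 — a constant shift. Each letter is shifted forward by 3 in the alphabet (a Caesar shift of +3).
Reversing it on ure: u−3=r, r−3=o, e−3=b.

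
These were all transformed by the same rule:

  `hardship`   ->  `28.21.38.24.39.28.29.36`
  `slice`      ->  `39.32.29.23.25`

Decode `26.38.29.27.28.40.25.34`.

frighten

h is letter #8 and maps to 28: an offset of 20. Letters become their 1-based position plus 20 (so a→21, b→22, …).
Decoding 26.38.29.27.28.40.25.34: 26→(26−20)÷1=6=f, 38→(38−20)÷1=18=r, 29→(29−20)÷1=9=i, 27→(27−20)÷1=7=g, 28→(28−20)÷1=8=h, 40→(40−20)÷1=20=t, 25→(25−20)÷1=5=e, 34→(34−20)÷1=14=n.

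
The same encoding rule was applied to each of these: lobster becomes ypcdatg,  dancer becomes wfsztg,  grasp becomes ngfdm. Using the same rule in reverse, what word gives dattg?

Each letter's alphabet position (a=0..z=25) is mapped through 23·x+5 mod 26 — an affine cipher.
Undoing it on dattg: d(3)→17·(3−5)≡18=s; a(0)→17·(0−5)≡19=t; t(19)→17·(19−5)≡4=e; t(19)→17·(19−5)≡4=e; g(6)→17·(6−5)≡17=r (all mod 26).

steer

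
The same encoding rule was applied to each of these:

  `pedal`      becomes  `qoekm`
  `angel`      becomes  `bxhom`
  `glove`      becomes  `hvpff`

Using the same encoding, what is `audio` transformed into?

beesp

Shifts by position in pedal: pos 0: p→q (+1), pos 1: e→o (+10), pos 2: d→e (+1), pos 3: a→k (+10) — repeating every 2. It's a Vigenère-style cipher with numeric key [1,10]: position i shifts by key[i mod 2].
For audio: a+1=b, u+10=e, d+1=e, i+10=s, o+1=p.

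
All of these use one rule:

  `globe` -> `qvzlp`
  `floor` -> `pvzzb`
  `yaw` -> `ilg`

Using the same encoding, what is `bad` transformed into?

The shift depends on letter class: consonant g→q is +10, but vowel o→z is +11. The rule splits by letter class: vowels +11, consonants +10.
For bad: b(cons)+10=l, a(vowel)+11=l, d(cons)+10=n.

lln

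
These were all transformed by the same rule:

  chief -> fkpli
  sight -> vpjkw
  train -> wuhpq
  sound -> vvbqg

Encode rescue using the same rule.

ulvfbl

Two shifts are in play — +7 for a/e/i/o/u, +3 for every other letter.
Applying it to rescue: r(cons)+3=u, e(vowel)+7=l, s(cons)+3=v, c(cons)+3=f, u(vowel)+7=b, e(vowel)+7=l.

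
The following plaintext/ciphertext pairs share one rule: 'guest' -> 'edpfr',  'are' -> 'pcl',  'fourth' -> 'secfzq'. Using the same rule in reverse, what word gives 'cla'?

The word is reversed, then every letter is shifted forward by 11.
Reversing it on cla: shift back: c−11=r, l−11=a, a−11=p → rap; then reverse → par.

par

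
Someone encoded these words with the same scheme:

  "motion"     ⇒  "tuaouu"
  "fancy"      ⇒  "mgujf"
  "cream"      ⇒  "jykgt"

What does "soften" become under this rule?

zumaku

The shift depends on letter class: consonant m→t is +7, but vowel o→u is +6. Vowels shift forward by 6 and consonants shift forward by 7.
For soften: s(cons)+7=z, o(vowel)+6=u, f(cons)+7=m, t(cons)+7=a, e(vowel)+6=k, n(cons)+7=u.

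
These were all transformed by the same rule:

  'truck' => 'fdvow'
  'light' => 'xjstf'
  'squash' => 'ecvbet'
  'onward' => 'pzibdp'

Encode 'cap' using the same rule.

Vowels shift forward by 1 and consonants shift forward by 12.
On cap: c(cons)+12=o, a(vowel)+1=b, p(cons)+12=b.

obb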